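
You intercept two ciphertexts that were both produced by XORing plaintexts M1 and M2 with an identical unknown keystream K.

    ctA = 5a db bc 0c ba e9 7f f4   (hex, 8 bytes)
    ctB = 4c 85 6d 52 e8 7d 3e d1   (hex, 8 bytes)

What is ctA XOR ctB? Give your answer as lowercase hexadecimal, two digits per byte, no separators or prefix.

165ed15e52944125

ctA ⊕ ctB = (M1 ⊕ K) ⊕ (M2 ⊕ K) = M1 ⊕ M2 — the shared key cancels under XOR.
01011010 ^ 01001100 = 00010110
11011011 ^ 10000101 = 01011110
10111100 ^ 01101101 = 11010001
00001100 ^ 01010010 = 01011110
10111010 ^ 11101000 = 01010010
11101001 ^ 01111101 = 10010100
01111111 ^ 00111110 = 01000001
11110100 ^ 11010001 = 00100101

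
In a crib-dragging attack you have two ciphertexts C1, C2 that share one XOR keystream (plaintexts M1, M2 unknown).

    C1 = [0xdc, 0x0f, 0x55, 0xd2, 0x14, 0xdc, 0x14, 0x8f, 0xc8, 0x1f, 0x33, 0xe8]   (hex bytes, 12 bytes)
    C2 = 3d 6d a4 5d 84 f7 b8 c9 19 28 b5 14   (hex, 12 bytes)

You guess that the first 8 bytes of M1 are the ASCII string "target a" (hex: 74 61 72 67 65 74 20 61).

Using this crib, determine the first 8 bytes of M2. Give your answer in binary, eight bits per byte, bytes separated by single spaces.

10010101 00000011 10000011 11101000 11110101 01011111 10001100 00100111

First, C1 ⊕ C2 = (M1 ⊕ K) ⊕ (M2 ⊕ K) = M1 ⊕ M2, so the key drops out. Then M2 = (M1 ⊕ M2) ⊕ M1 over the first 8 bytes.
byte 0: (dc xor 3d) xor 74 = e1 xor 74 = 95
byte 1: (0f xor 6d) xor 61 = 62 xor 61 = 03
byte 2: (55 xor a4) xor 72 = f1 xor 72 = 83
byte 3: (d2 xor 5d) xor 67 = 8f xor 67 = e8
byte 4: (14 xor 84) xor 65 = 90 xor 65 = f5
byte 5: (dc xor f7) xor 74 = 2b xor 74 = 5f
byte 6: (14 xor b8) xor 20 = ac xor 20 = 8c
byte 7: (8f xor c9) xor 61 = 46 xor 61 = 27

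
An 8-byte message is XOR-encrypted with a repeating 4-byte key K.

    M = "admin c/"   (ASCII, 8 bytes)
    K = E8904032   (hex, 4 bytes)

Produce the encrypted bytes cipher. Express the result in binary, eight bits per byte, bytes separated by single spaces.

10001001 11110100 00101101 01011011 10000110 10110000 00100011 00011101

The 4-byte key repeats, so the effective keystream is e8 90 40 32 e8 90 40 32.
byte 0: 01100001 xor 11101000 = 10001001
byte 1: 01100100 xor 10010000 = 11110100
byte 2: 01101101 xor 01000000 = 00101101
byte 3: 01101001 xor 00110010 = 01011011
byte 4: 01101110 xor 11101000 = 10000110
byte 5: 00100000 xor 10010000 = 10110000
byte 6: 01100011 xor 01000000 = 00100011
byte 7: 00101111 xor 00110010 = 00011101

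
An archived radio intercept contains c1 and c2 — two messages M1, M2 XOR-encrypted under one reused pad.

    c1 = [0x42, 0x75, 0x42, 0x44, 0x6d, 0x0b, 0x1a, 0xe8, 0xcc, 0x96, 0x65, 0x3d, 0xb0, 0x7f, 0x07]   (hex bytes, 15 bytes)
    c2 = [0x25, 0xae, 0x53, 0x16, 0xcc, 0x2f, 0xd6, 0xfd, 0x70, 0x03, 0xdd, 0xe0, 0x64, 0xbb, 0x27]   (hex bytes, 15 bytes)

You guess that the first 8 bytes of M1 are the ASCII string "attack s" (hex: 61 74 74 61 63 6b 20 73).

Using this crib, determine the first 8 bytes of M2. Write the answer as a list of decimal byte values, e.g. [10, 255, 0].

First, c1 ⊕ c2 = (M1 ⊕ K) ⊕ (M2 ⊕ K) = M1 ⊕ M2, so the key drops out. Then M2 = (M1 ⊕ M2) ⊕ M1 over the first 8 bytes.
byte 0: (42 ⊕ 25) ⊕ 61 = 67 ⊕ 61 = 06
byte 1: (75 ⊕ ae) ⊕ 74 = db ⊕ 74 = af
byte 2: (42 ⊕ 53) ⊕ 74 = 11 ⊕ 74 = 65
byte 3: (44 ⊕ 16) ⊕ 61 = 52 ⊕ 61 = 33
byte 4: (6d ⊕ cc) ⊕ 63 = a1 ⊕ 63 = c2
byte 5: (0b ⊕ 2f) ⊕ 6b = 24 ⊕ 6b = 4f
byte 6: (1a ⊕ d6) ⊕ 20 = cc ⊕ 20 = ec
byte 7: (e8 ⊕ fd) ⊕ 73 = 15 ⊕ 73 = 66

[6, 175, 101, 51, 194, 79, 236, 102]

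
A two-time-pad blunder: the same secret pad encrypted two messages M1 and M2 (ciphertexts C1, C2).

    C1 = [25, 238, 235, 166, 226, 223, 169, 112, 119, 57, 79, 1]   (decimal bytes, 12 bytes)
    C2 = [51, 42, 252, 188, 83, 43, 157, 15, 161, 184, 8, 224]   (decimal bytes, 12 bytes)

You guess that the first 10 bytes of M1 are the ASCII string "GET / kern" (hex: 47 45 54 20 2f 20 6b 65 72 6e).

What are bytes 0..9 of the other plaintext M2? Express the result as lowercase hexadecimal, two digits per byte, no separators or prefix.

6d81433a9ed45f1aa4ef

First, C1 ⊕ C2 = (M1 ⊕ K) ⊕ (M2 ⊕ K) = M1 ⊕ M2, so the key drops out. Then M2 = (M1 ⊕ M2) ⊕ M1 over the first 10 bytes.
byte 0: (19 ⊕ 33) ⊕ 47 = 2a ⊕ 47 = 6d
byte 1: (ee ⊕ 2a) ⊕ 45 = c4 ⊕ 45 = 81
byte 2: (eb ⊕ fc) ⊕ 54 = 17 ⊕ 54 = 43
byte 3: (a6 ⊕ bc) ⊕ 20 = 1a ⊕ 20 = 3a
byte 4: (e2 ⊕ 53) ⊕ 2f = b1 ⊕ 2f = 9e
byte 5: (df ⊕ 2b) ⊕ 20 = f4 ⊕ 20 = d4
byte 6: (a9 ⊕ 9d) ⊕ 6b = 34 ⊕ 6b = 5f
byte 7: (70 ⊕ 0f) ⊕ 65 = 7f ⊕ 65 = 1a
byte 8: (77 ⊕ a1) ⊕ 72 = d6 ⊕ 72 = a4
byte 9: (39 ⊕ b8) ⊕ 6e = 81 ⊕ 6e = ef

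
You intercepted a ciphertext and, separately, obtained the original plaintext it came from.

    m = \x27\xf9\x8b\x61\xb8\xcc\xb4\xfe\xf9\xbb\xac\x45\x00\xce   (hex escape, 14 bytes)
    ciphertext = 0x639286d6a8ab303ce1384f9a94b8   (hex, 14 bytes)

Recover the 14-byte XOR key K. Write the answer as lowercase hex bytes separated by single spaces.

Since ciphertext = m ⊕ K, XORing both sides with m gives K = m ⊕ ciphertext.
byte 0: 27 ^ 63 = 44
byte 1: f9 ^ 92 = 6b
byte 2: 8b ^ 86 = 0d
byte 3: 61 ^ d6 = b7
byte 4: b8 ^ a8 = 10
byte 5: cc ^ ab = 67
byte 6: b4 ^ 30 = 84
byte 7: fe ^ 3c = c2
byte 8: f9 ^ e1 = 18
byte 9: bb ^ 38 = 83
byte 10: ac ^ 4f = e3
byte 11: 45 ^ 9a = df
byte 12: 00 ^ 94 = 94
byte 13: ce ^ b8 = 76

44 6b 0d b7 10 67 84 c2 18 83 e3 df 94 76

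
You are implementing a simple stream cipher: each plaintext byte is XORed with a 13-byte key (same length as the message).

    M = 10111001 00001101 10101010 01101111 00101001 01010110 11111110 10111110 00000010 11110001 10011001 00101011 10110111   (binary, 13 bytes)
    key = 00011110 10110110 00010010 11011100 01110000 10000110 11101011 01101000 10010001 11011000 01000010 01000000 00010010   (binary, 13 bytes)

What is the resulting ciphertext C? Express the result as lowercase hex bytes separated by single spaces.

b9 ^ 1e = a7
0d ^ b6 = bb
aa ^ 12 = b8
6f ^ dc = b3
29 ^ 70 = 59
56 ^ 86 = d0
fe ^ eb = 15
be ^ 68 = d6
02 ^ 91 = 93
f1 ^ d8 = 29
99 ^ 42 = db
2b ^ 40 = 6b
b7 ^ 12 = a5

a7 bb b8 b3 59 d0 15 d6 93 29 db 6b a5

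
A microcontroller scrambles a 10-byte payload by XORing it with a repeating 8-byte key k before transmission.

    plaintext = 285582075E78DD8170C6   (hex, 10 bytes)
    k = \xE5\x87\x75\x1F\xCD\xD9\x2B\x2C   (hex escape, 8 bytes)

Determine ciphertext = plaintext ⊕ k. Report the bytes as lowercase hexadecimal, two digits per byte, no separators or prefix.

The 8-byte key repeats, so the effective keystream is e5 87 75 1f cd d9 2b 2c e5 87.
byte 0: 28 ^ e5 = cd
byte 1: 55 ^ 87 = d2
byte 2: 82 ^ 75 = f7
byte 3: 07 ^ 1f = 18
byte 4: 5e ^ cd = 93
byte 5: 78 ^ d9 = a1
byte 6: dd ^ 2b = f6
byte 7: 81 ^ 2c = ad
byte 8: 70 ^ e5 = 95
byte 9: c6 ^ 87 = 41

cdd2f71893a1f6ad9541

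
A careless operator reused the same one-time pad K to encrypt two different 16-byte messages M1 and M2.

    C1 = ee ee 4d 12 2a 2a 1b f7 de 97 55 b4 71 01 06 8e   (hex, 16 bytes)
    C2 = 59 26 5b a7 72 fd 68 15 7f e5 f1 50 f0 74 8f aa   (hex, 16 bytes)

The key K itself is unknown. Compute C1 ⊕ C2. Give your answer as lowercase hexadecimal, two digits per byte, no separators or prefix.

b7c816b558d773e2a172a4e481758924

C1 ⊕ C2 = (M1 ⊕ K) ⊕ (M2 ⊕ K) = M1 ⊕ M2 — the shared key cancels under XOR.
ee xor 59 = b7
ee xor 26 = c8
4d xor 5b = 16
12 xor a7 = b5
2a xor 72 = 58
2a xor fd = d7
1b xor 68 = 73
f7 xor 15 = e2
de xor 7f = a1
97 xor e5 = 72
55 xor f1 = a4
b4 xor 50 = e4
71 xor f0 = 81
01 xor 74 = 75
06 xor 8f = 89
8e xor aa = 24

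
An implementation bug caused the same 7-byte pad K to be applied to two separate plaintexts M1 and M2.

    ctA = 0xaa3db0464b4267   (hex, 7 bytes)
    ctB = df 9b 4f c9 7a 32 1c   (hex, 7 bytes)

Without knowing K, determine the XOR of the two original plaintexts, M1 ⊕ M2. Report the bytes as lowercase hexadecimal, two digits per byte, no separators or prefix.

75a6ff8f31707b

ctA ⊕ ctB = (M1 ⊕ K) ⊕ (M2 ⊕ K) = M1 ⊕ M2 — the shared key cancels under XOR.
byte 0: 10101010 ⊕ 11011111 = 01110101
byte 1: 00111101 ⊕ 10011011 = 10100110
byte 2: 10110000 ⊕ 01001111 = 11111111
byte 3: 01000110 ⊕ 11001001 = 10001111
byte 4: 01001011 ⊕ 01111010 = 00110001
byte 5: 01000010 ⊕ 00110010 = 01110000
byte 6: 01100111 ⊕ 00011100 = 01111011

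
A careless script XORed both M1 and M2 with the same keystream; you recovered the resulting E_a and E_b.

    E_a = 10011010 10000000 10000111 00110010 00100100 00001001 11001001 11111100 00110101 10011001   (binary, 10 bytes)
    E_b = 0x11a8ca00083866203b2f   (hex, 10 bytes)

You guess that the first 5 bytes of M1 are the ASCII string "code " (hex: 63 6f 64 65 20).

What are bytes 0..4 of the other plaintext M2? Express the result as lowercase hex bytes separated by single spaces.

e8 47 29 57 0c

First, E_a ⊕ E_b = (M1 ⊕ K) ⊕ (M2 ⊕ K) = M1 ⊕ M2, so the key drops out. Then M2 = (M1 ⊕ M2) ⊕ M1 over the first 5 bytes.
byte 0: (9a xor 11) xor 63 = 8b xor 63 = e8
byte 1: (80 xor a8) xor 6f = 28 xor 6f = 47
byte 2: (87 xor ca) xor 64 = 4d xor 64 = 29
byte 3: (32 xor 00) xor 65 = 32 xor 65 = 57
byte 4: (24 xor 08) xor 20 = 2c xor 20 = 0c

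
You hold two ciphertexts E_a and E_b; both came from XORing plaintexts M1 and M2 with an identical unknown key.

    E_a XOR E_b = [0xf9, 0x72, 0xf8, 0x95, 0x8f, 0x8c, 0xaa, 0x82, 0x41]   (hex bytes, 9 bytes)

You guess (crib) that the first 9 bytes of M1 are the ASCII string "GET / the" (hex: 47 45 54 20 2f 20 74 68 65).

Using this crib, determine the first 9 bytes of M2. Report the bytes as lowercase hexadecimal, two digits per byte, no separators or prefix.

be37acb5a0acdeea24

Since E_a ⊕ E_b = M1 ⊕ M2, XORing with the guessed M1 bytes yields the corresponding M2 bytes: M2 = (E_a ⊕ E_b) ⊕ M1.
f9 XOR 47 = be
72 XOR 45 = 37
f8 XOR 54 = ac
95 XOR 20 = b5
8f XOR 2f = a0
8c XOR 20 = ac
aa XOR 74 = de
82 XOR 68 = ea
41 XOR 65 = 24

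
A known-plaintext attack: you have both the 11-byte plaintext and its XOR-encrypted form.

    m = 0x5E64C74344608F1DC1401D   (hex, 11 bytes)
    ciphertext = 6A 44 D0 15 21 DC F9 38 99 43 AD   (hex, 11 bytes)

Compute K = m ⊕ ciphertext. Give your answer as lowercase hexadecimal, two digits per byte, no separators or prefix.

3420175665bc76255803b0

Since ciphertext = m ⊕ K, XORing both sides with m gives K = m ⊕ ciphertext.
5e ^ 6a = 34
64 ^ 44 = 20
c7 ^ d0 = 17
43 ^ 15 = 56
44 ^ 21 = 65
60 ^ dc = bc
8f ^ f9 = 76
1d ^ 38 = 25
c1 ^ 99 = 58
40 ^ 43 = 03
1d ^ ad = b0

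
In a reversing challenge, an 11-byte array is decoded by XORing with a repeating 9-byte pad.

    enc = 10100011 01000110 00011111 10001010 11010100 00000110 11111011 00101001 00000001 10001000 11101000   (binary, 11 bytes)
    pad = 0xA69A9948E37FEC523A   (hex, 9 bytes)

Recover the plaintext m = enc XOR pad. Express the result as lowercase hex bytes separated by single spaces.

The 9-byte key repeats, so the effective keystream is a6 9a 99 48 e3 7f ec 52 3a a6 9a.
byte 0: 10100011 xor 10100110 = 00000101
byte 1: 01000110 xor 10011010 = 11011100
byte 2: 00011111 xor 10011001 = 10000110
byte 3: 10001010 xor 01001000 = 11000010
byte 4: 11010100 xor 11100011 = 00110111
byte 5: 00000110 xor 01111111 = 01111001
byte 6: 11111011 xor 11101100 = 00010111
byte 7: 00101001 xor 01010010 = 01111011
byte 8: 00000001 xor 00111010 = 00111011
byte 9: 10001000 xor 10100110 = 00101110
byte 10: 11101000 xor 10011010 = 01110010

05 dc 86 c2 37 79 17 7b 3b 2e 72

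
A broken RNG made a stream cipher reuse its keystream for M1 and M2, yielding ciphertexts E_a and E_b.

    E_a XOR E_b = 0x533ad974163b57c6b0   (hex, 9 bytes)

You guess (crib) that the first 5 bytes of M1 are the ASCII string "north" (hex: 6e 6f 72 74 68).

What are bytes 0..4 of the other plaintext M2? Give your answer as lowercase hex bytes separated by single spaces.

Since E_a ⊕ E_b = M1 ⊕ M2, XORing with the guessed M1 bytes yields the corresponding M2 bytes: M2 = (E_a ⊕ E_b) ⊕ M1.
 83 ⊕ 110 =  61
 58 ⊕ 111 =  85
217 ⊕ 114 = 171
116 ⊕ 116 =   0
 22 ⊕ 104 = 126

3d 55 ab 00 7e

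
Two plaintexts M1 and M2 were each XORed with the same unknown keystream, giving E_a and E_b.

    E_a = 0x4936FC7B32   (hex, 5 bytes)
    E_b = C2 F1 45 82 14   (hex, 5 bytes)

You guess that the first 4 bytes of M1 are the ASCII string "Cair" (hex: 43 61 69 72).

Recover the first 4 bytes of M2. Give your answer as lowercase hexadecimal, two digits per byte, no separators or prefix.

First, E_a ⊕ E_b = (M1 ⊕ K) ⊕ (M2 ⊕ K) = M1 ⊕ M2, so the key drops out. Then M2 = (M1 ⊕ M2) ⊕ M1 over the first 4 bytes.
byte 0: (49 ⊕ c2) ⊕ 43 = 8b ⊕ 43 = c8
byte 1: (36 ⊕ f1) ⊕ 61 = c7 ⊕ 61 = a6
byte 2: (fc ⊕ 45) ⊕ 69 = b9 ⊕ 69 = d0
byte 3: (7b ⊕ 82) ⊕ 72 = f9 ⊕ 72 = 8b

c8a6d08b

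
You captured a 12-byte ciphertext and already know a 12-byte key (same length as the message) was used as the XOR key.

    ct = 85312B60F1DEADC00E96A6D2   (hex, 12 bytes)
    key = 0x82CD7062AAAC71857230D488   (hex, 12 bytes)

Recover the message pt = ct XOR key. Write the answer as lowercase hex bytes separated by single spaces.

07 fc 5b 02 5b 72 dc 45 7c a6 72 5a

XOR is its own inverse, so applying the key byte-wise gives the result directly.
85 ⊕ 82 = 07
31 ⊕ cd = fc
2b ⊕ 70 = 5b
60 ⊕ 62 = 02
f1 ⊕ aa = 5b
de ⊕ ac = 72
ad ⊕ 71 = dc
c0 ⊕ 85 = 45
0e ⊕ 72 = 7c
96 ⊕ 30 = a6
a6 ⊕ d4 = 72
d2 ⊕ 88 = 5a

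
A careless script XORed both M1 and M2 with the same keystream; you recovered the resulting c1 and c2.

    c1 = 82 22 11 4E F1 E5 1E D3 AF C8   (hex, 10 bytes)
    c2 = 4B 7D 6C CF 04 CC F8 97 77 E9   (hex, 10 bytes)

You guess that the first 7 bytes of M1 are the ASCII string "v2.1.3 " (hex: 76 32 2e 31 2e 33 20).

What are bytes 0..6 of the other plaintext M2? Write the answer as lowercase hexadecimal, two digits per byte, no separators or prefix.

bf6d53b0db1ac6

First, c1 ⊕ c2 = (M1 ⊕ K) ⊕ (M2 ⊕ K) = M1 ⊕ M2, so the key drops out. Then M2 = (M1 ⊕ M2) ⊕ M1 over the first 7 bytes.
byte 0: (82 ⊕ 4b) ⊕ 76 = c9 ⊕ 76 = bf
byte 1: (22 ⊕ 7d) ⊕ 32 = 5f ⊕ 32 = 6d
byte 2: (11 ⊕ 6c) ⊕ 2e = 7d ⊕ 2e = 53
byte 3: (4e ⊕ cf) ⊕ 31 = 81 ⊕ 31 = b0
byte 4: (f1 ⊕ 04) ⊕ 2e = f5 ⊕ 2e = db
byte 5: (e5 ⊕ cc) ⊕ 33 = 29 ⊕ 33 = 1a
byte 6: (1e ⊕ f8) ⊕ 20 = e6 ⊕ 20 = c6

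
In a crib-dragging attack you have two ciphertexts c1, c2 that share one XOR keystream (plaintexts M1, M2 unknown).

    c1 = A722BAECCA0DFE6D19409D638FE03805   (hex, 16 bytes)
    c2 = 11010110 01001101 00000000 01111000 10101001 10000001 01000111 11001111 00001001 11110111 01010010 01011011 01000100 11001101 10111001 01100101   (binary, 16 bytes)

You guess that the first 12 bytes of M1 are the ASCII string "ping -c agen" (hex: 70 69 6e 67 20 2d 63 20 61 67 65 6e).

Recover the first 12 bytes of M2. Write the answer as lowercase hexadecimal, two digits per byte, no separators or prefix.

First, c1 ⊕ c2 = (M1 ⊕ K) ⊕ (M2 ⊕ K) = M1 ⊕ M2, so the key drops out. Then M2 = (M1 ⊕ M2) ⊕ M1 over the first 12 bytes.
byte 0: (a7 XOR d6) XOR 70 = 71 XOR 70 = 01
byte 1: (22 XOR 4d) XOR 69 = 6f XOR 69 = 06
byte 2: (ba XOR 00) XOR 6e = ba XOR 6e = d4
byte 3: (ec XOR 78) XOR 67 = 94 XOR 67 = f3
byte 4: (ca XOR a9) XOR 20 = 63 XOR 20 = 43
byte 5: (0d XOR 81) XOR 2d = 8c XOR 2d = a1
byte 6: (fe XOR 47) XOR 63 = b9 XOR 63 = da
byte 7: (6d XOR cf) XOR 20 = a2 XOR 20 = 82
byte 8: (19 XOR 09) XOR 61 = 10 XOR 61 = 71
byte 9: (40 XOR f7) XOR 67 = b7 XOR 67 = d0
byte 10: (9d XOR 52) XOR 65 = cf XOR 65 = aa
byte 11: (63 XOR 5b) XOR 6e = 38 XOR 6e = 56

0106d4f343a1da8271d0aa56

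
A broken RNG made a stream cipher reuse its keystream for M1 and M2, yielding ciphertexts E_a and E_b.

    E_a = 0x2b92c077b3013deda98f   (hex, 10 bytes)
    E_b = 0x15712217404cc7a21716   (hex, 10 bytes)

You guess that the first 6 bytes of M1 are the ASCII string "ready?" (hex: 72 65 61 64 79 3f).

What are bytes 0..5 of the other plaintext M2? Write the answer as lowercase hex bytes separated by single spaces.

4c 86 83 04 8a 72

First, E_a ⊕ E_b = (M1 ⊕ K) ⊕ (M2 ⊕ K) = M1 ⊕ M2, so the key drops out. Then M2 = (M1 ⊕ M2) ⊕ M1 over the first 6 bytes.
byte 0: (2b ⊕ 15) ⊕ 72 = 3e ⊕ 72 = 4c
byte 1: (92 ⊕ 71) ⊕ 65 = e3 ⊕ 65 = 86
byte 2: (c0 ⊕ 22) ⊕ 61 = e2 ⊕ 61 = 83
byte 3: (77 ⊕ 17) ⊕ 64 = 60 ⊕ 64 = 04
byte 4: (b3 ⊕ 40) ⊕ 79 = f3 ⊕ 79 = 8a
byte 5: (01 ⊕ 4c) ⊕ 3f = 4d ⊕ 3f = 72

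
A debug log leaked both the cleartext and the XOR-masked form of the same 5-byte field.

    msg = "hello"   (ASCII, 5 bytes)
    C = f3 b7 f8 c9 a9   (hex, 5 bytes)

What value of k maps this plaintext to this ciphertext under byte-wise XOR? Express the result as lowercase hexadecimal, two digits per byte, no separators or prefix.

9bd294a5c6

Since C = msg ⊕ k, XORing both sides with msg gives k = msg ⊕ C.
01101000 xor 11110011 = 10011011
01100101 xor 10110111 = 11010010
01101100 xor 11111000 = 10010100
01101100 xor 11001001 = 10100101
01101111 xor 10101001 = 11000110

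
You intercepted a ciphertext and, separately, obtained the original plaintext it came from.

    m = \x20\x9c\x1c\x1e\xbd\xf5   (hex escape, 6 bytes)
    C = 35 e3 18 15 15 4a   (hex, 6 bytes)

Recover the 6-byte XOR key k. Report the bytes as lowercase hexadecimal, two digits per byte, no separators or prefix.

Since C = m ⊕ k, XORing both sides with m gives k = m ⊕ C.
20 ⊕ 35 = 15
9c ⊕ e3 = 7f
1c ⊕ 18 = 04
1e ⊕ 15 = 0b
bd ⊕ 15 = a8
f5 ⊕ 4a = bf

157f040ba8bf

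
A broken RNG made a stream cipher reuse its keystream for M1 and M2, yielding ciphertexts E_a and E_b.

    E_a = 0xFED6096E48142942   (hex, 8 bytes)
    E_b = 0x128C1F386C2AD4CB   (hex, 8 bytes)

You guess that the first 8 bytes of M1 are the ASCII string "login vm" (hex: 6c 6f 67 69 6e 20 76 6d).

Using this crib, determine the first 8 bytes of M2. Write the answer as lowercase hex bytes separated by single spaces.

First, E_a ⊕ E_b = (M1 ⊕ K) ⊕ (M2 ⊕ K) = M1 ⊕ M2, so the key drops out. Then M2 = (M1 ⊕ M2) ⊕ M1 over the first 8 bytes.
byte 0: (fe XOR 12) XOR 6c = ec XOR 6c = 80
byte 1: (d6 XOR 8c) XOR 6f = 5a XOR 6f = 35
byte 2: (09 XOR 1f) XOR 67 = 16 XOR 67 = 71
byte 3: (6e XOR 38) XOR 69 = 56 XOR 69 = 3f
byte 4: (48 XOR 6c) XOR 6e = 24 XOR 6e = 4a
byte 5: (14 XOR 2a) XOR 20 = 3e XOR 20 = 1e
byte 6: (29 XOR d4) XOR 76 = fd XOR 76 = 8b
byte 7: (42 XOR cb) XOR 6d = 89 XOR 6d = e4

80 35 71 3f 4a 1e 8b e4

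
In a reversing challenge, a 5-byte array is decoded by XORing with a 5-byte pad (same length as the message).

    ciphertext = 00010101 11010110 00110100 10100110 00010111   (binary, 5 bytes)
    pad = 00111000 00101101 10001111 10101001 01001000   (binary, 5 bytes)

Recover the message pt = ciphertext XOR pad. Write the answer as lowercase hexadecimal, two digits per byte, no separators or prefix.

2dfbbb0f5f

byte 0: 15 ^ 38 = 2d
byte 1: d6 ^ 2d = fb
byte 2: 34 ^ 8f = bb
byte 3: a6 ^ a9 = 0f
byte 4: 17 ^ 48 = 5f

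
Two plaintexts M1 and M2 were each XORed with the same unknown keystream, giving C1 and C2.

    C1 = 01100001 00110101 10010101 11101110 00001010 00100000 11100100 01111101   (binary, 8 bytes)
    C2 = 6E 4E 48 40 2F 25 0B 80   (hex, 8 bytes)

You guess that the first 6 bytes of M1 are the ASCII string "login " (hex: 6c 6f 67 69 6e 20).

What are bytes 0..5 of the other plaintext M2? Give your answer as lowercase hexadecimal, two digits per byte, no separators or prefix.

6314bac74b25

First, C1 ⊕ C2 = (M1 ⊕ K) ⊕ (M2 ⊕ K) = M1 ⊕ M2, so the key drops out. Then M2 = (M1 ⊕ M2) ⊕ M1 over the first 6 bytes.
byte 0: (61 ⊕ 6e) ⊕ 6c = 0f ⊕ 6c = 63
byte 1: (35 ⊕ 4e) ⊕ 6f = 7b ⊕ 6f = 14
byte 2: (95 ⊕ 48) ⊕ 67 = dd ⊕ 67 = ba
byte 3: (ee ⊕ 40) ⊕ 69 = ae ⊕ 69 = c7
byte 4: (0a ⊕ 2f) ⊕ 6e = 25 ⊕ 6e = 4b
byte 5: (20 ⊕ 25) ⊕ 20 = 05 ⊕ 20 = 25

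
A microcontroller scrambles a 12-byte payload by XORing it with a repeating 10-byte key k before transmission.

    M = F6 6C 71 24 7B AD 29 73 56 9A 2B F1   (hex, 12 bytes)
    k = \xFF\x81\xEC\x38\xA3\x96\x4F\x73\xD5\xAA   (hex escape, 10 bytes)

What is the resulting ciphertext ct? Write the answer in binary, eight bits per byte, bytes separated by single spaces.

00001001 11101101 10011101 00011100 11011000 00111011 01100110 00000000 10000011 00110000 11010100 01110000

The 10-byte key repeats, so the effective keystream is ff 81 ec 38 a3 96 4f 73 d5 aa ff 81.
byte 0: 11110110 xor 11111111 = 00001001
byte 1: 01101100 xor 10000001 = 11101101
byte 2: 01110001 xor 11101100 = 10011101
byte 3: 00100100 xor 00111000 = 00011100
byte 4: 01111011 xor 10100011 = 11011000
byte 5: 10101101 xor 10010110 = 00111011
byte 6: 00101001 xor 01001111 = 01100110
byte 7: 01110011 xor 01110011 = 00000000
byte 8: 01010110 xor 11010101 = 10000011
byte 9: 10011010 xor 10101010 = 00110000
byte 10: 00101011 xor 11111111 = 11010100
byte 11: 11110001 xor 10000001 = 01110000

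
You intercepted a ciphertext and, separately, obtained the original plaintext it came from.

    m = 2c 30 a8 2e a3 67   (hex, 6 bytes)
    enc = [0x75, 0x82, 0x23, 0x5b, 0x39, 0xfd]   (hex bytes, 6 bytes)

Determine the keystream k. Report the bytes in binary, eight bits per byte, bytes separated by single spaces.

Since enc = m ⊕ k, XORing both sides with m gives k = m ⊕ enc.
2c ⊕ 75 = 59
30 ⊕ 82 = b2
a8 ⊕ 23 = 8b
2e ⊕ 5b = 75
a3 ⊕ 39 = 9a
67 ⊕ fd = 9a

01011001 10110010 10001011 01110101 10011010 10011010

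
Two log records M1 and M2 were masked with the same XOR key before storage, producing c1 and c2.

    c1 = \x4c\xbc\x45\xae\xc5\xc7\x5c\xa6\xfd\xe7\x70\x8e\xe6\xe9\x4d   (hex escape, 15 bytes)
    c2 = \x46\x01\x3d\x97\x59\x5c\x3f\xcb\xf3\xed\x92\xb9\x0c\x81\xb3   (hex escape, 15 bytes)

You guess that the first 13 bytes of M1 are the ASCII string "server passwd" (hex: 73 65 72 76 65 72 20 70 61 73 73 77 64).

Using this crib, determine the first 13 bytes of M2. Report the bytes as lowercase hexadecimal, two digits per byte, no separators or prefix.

79d80a4ff9e9431d6f7991408e

First, c1 ⊕ c2 = (M1 ⊕ K) ⊕ (M2 ⊕ K) = M1 ⊕ M2, so the key drops out. Then M2 = (M1 ⊕ M2) ⊕ M1 over the first 13 bytes.
byte 0: (4c XOR 46) XOR 73 = 0a XOR 73 = 79
byte 1: (bc XOR 01) XOR 65 = bd XOR 65 = d8
byte 2: (45 XOR 3d) XOR 72 = 78 XOR 72 = 0a
byte 3: (ae XOR 97) XOR 76 = 39 XOR 76 = 4f
byte 4: (c5 XOR 59) XOR 65 = 9c XOR 65 = f9
byte 5: (c7 XOR 5c) XOR 72 = 9b XOR 72 = e9
byte 6: (5c XOR 3f) XOR 20 = 63 XOR 20 = 43
byte 7: (a6 XOR cb) XOR 70 = 6d XOR 70 = 1d
byte 8: (fd XOR f3) XOR 61 = 0e XOR 61 = 6f
byte 9: (e7 XOR ed) XOR 73 = 0a XOR 73 = 79
byte 10: (70 XOR 92) XOR 73 = e2 XOR 73 = 91
byte 11: (8e XOR b9) XOR 77 = 37 XOR 77 = 40
byte 12: (e6 XOR 0c) XOR 64 = ea XOR 64 = 8e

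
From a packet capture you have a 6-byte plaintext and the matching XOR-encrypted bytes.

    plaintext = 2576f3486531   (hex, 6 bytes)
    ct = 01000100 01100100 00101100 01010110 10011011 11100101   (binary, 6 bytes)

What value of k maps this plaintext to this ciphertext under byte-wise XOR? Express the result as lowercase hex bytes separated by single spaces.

61 12 df 1e fe d4

Since ct = plaintext ⊕ k, XORing both sides with plaintext gives k = plaintext ⊕ ct.
 37 XOR  68 =  97
118 XOR 100 =  18
243 XOR  44 = 223
 72 XOR  86 =  30
101 XOR 155 = 254
 49 XOR 229 = 212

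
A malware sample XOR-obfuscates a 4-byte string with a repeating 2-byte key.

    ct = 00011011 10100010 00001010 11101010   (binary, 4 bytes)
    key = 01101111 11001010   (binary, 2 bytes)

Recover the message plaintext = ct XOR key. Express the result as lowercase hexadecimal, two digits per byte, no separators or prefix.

74686520

The 2-byte key repeats, so the effective keystream is 6f ca 6f ca.
byte 0: 1b ^ 6f = 74
byte 1: a2 ^ ca = 68
byte 2: 0a ^ 6f = 65
byte 3: ea ^ ca = 20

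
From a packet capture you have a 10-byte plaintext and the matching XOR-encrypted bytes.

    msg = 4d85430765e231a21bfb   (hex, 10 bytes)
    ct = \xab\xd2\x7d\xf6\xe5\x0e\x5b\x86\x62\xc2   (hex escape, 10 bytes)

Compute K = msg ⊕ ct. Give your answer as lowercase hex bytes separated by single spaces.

e6 57 3e f1 80 ec 6a 24 79 39

Since ct = msg ⊕ K, XORing both sides with msg gives K = msg ⊕ ct.
01001101 XOR 10101011 = 11100110
10000101 XOR 11010010 = 01010111
01000011 XOR 01111101 = 00111110
00000111 XOR 11110110 = 11110001
01100101 XOR 11100101 = 10000000
11100010 XOR 00001110 = 11101100
00110001 XOR 01011011 = 01101010
10100010 XOR 10000110 = 00100100
00011011 XOR 01100010 = 01111001
11111011 XOR 11000010 = 00111001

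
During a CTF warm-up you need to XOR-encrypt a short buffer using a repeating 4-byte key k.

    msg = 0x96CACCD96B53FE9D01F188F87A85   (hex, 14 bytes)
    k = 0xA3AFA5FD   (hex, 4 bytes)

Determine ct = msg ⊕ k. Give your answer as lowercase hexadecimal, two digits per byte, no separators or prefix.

The 4-byte key repeats, so the effective keystream is a3 af a5 fd a3 af a5 fd a3 af a5 fd a3 af.
byte 0: 96 ^ a3 = 35
byte 1: ca ^ af = 65
byte 2: cc ^ a5 = 69
byte 3: d9 ^ fd = 24
byte 4: 6b ^ a3 = c8
byte 5: 53 ^ af = fc
byte 6: fe ^ a5 = 5b
byte 7: 9d ^ fd = 60
byte 8: 01 ^ a3 = a2
byte 9: f1 ^ af = 5e
byte 10: 88 ^ a5 = 2d
byte 11: f8 ^ fd = 05
byte 12: 7a ^ a3 = d9
byte 13: 85 ^ af = 2a

35656924c8fc5b60a25e2d05d92a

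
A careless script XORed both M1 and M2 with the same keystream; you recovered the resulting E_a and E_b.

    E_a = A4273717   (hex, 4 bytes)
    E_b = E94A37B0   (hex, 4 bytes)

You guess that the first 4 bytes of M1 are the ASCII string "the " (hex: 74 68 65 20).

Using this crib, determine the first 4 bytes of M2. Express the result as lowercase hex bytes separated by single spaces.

39 05 65 87

First, E_a ⊕ E_b = (M1 ⊕ K) ⊕ (M2 ⊕ K) = M1 ⊕ M2, so the key drops out. Then M2 = (M1 ⊕ M2) ⊕ M1 over the first 4 bytes.
byte 0: (a4 ⊕ e9) ⊕ 74 = 4d ⊕ 74 = 39
byte 1: (27 ⊕ 4a) ⊕ 68 = 6d ⊕ 68 = 05
byte 2: (37 ⊕ 37) ⊕ 65 = 00 ⊕ 65 = 65
byte 3: (17 ⊕ b0) ⊕ 20 = a7 ⊕ 20 = 87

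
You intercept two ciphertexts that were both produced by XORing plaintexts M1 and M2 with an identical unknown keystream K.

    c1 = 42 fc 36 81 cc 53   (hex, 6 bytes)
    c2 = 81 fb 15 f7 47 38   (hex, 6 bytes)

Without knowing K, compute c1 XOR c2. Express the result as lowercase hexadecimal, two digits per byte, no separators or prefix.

c1 ⊕ c2 = (M1 ⊕ K) ⊕ (M2 ⊕ K) = M1 ⊕ M2 — the shared key cancels under XOR.
42 ⊕ 81 = c3
fc ⊕ fb = 07
36 ⊕ 15 = 23
81 ⊕ f7 = 76
cc ⊕ 47 = 8b
53 ⊕ 38 = 6b

c30723768b6b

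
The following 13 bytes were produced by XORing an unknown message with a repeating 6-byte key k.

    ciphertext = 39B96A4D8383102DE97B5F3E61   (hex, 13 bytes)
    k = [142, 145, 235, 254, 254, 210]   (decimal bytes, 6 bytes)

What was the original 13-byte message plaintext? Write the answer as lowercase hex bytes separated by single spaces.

The 6-byte key repeats, so the effective keystream is 8e 91 eb fe fe d2 8e 91 eb fe fe d2 8e.
byte 0: 39 xor 8e = b7
byte 1: b9 xor 91 = 28
byte 2: 6a xor eb = 81
byte 3: 4d xor fe = b3
byte 4: 83 xor fe = 7d
byte 5: 83 xor d2 = 51
byte 6: 10 xor 8e = 9e
byte 7: 2d xor 91 = bc
byte 8: e9 xor eb = 02
byte 9: 7b xor fe = 85
byte 10: 5f xor fe = a1
byte 11: 3e xor d2 = ec
byte 12: 61 xor 8e = ef

b7 28 81 b3 7d 51 9e bc 02 85 a1 ec ef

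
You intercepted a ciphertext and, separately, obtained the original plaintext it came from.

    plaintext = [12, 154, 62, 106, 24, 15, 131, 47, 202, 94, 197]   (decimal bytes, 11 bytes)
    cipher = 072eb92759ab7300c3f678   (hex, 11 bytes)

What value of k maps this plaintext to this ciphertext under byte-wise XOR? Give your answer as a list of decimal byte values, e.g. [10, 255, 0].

[11, 180, 135, 77, 65, 164, 240, 47, 9, 168, 189]

Since cipher = plaintext ⊕ k, XORing both sides with plaintext gives k = plaintext ⊕ cipher.
0c ^ 07 = 0b
9a ^ 2e = b4
3e ^ b9 = 87
6a ^ 27 = 4d
18 ^ 59 = 41
0f ^ ab = a4
83 ^ 73 = f0
2f ^ 00 = 2f
ca ^ c3 = 09
5e ^ f6 = a8
c5 ^ 78 = bd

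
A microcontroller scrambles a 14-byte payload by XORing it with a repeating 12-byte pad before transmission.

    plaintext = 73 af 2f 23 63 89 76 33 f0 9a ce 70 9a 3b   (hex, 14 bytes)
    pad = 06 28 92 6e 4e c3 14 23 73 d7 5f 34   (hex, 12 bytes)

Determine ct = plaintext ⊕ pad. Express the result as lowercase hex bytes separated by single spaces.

75 87 bd 4d 2d 4a 62 10 83 4d 91 44 9c 13

The 12-byte key repeats, so the effective keystream is 06 28 92 6e 4e c3 14 23 73 d7 5f 34 06 28.
byte 0: 01110011 ^ 00000110 = 01110101
byte 1: 10101111 ^ 00101000 = 10000111
byte 2: 00101111 ^ 10010010 = 10111101
byte 3: 00100011 ^ 01101110 = 01001101
byte 4: 01100011 ^ 01001110 = 00101101
byte 5: 10001001 ^ 11000011 = 01001010
byte 6: 01110110 ^ 00010100 = 01100010
byte 7: 00110011 ^ 00100011 = 00010000
byte 8: 11110000 ^ 01110011 = 10000011
byte 9: 10011010 ^ 11010111 = 01001101
byte 10: 11001110 ^ 01011111 = 10010001
byte 11: 01110000 ^ 00110100 = 01000100
byte 12: 10011010 ^ 00000110 = 10011100
byte 13: 00111011 ^ 00101000 = 00010011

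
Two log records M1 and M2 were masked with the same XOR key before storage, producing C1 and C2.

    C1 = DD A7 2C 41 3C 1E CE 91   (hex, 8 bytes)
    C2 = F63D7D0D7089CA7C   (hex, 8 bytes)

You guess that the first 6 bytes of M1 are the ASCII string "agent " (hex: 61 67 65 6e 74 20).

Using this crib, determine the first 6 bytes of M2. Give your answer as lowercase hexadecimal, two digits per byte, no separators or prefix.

First, C1 ⊕ C2 = (M1 ⊕ K) ⊕ (M2 ⊕ K) = M1 ⊕ M2, so the key drops out. Then M2 = (M1 ⊕ M2) ⊕ M1 over the first 6 bytes.
byte 0: (dd ⊕ f6) ⊕ 61 = 2b ⊕ 61 = 4a
byte 1: (a7 ⊕ 3d) ⊕ 67 = 9a ⊕ 67 = fd
byte 2: (2c ⊕ 7d) ⊕ 65 = 51 ⊕ 65 = 34
byte 3: (41 ⊕ 0d) ⊕ 6e = 4c ⊕ 6e = 22
byte 4: (3c ⊕ 70) ⊕ 74 = 4c ⊕ 74 = 38
byte 5: (1e ⊕ 89) ⊕ 20 = 97 ⊕ 20 = b7

4afd342238b7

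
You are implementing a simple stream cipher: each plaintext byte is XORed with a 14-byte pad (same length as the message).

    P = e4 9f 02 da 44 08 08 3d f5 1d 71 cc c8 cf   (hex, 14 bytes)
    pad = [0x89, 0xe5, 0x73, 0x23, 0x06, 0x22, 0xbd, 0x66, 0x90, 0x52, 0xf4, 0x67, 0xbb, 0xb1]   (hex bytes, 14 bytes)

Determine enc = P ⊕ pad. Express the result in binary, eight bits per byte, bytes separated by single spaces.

11100100 XOR 10001001 = 01101101
10011111 XOR 11100101 = 01111010
00000010 XOR 01110011 = 01110001
11011010 XOR 00100011 = 11111001
01000100 XOR 00000110 = 01000010
00001000 XOR 00100010 = 00101010
00001000 XOR 10111101 = 10110101
00111101 XOR 01100110 = 01011011
11110101 XOR 10010000 = 01100101
00011101 XOR 01010010 = 01001111
01110001 XOR 11110100 = 10000101
11001100 XOR 01100111 = 10101011
11001000 XOR 10111011 = 01110011
11001111 XOR 10110001 = 01111110

01101101 01111010 01110001 11111001 01000010 00101010 10110101 01011011 01100101 01001111 10000101 10101011 01110011 01111110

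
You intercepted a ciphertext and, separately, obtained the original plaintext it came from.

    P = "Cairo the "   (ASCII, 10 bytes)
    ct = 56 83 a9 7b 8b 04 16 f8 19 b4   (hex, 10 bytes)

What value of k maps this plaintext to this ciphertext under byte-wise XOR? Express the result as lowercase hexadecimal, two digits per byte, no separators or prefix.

Since ct = P ⊕ k, XORing both sides with P gives k = P ⊕ ct.
 67 xor  86 =  21
 97 xor 131 = 226
105 xor 169 = 192
114 xor 123 =   9
111 xor 139 = 228
 32 xor   4 =  36
116 xor  22 =  98
104 xor 248 = 144
101 xor  25 = 124
 32 xor 180 = 148

15e2c009e42462907c94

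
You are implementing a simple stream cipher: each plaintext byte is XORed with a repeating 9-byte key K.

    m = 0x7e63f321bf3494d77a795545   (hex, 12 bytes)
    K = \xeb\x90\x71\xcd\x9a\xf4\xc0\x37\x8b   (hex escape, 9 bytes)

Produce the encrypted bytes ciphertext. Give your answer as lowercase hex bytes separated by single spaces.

The 9-byte key repeats, so the effective keystream is eb 90 71 cd 9a f4 c0 37 8b eb 90 71.
byte 0: 01111110 xor 11101011 = 10010101
byte 1: 01100011 xor 10010000 = 11110011
byte 2: 11110011 xor 01110001 = 10000010
byte 3: 00100001 xor 11001101 = 11101100
byte 4: 10111111 xor 10011010 = 00100101
byte 5: 00110100 xor 11110100 = 11000000
byte 6: 10010100 xor 11000000 = 01010100
byte 7: 11010111 xor 00110111 = 11100000
byte 8: 01111010 xor 10001011 = 11110001
byte 9: 01111001 xor 11101011 = 10010010
byte 10: 01010101 xor 10010000 = 11000101
byte 11: 01000101 xor 01110001 = 00110100

95 f3 82 ec 25 c0 54 e0 f1 92 c5 34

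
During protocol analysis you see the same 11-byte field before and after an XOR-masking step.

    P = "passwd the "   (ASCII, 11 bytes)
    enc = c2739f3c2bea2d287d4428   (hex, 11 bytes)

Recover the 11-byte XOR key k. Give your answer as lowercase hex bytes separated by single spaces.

b2 12 ec 4f 5c 8e 0d 5c 15 21 08

Since enc = P ⊕ k, XORing both sides with P gives k = P ⊕ enc.
byte 0: 70 ^ c2 = b2
byte 1: 61 ^ 73 = 12
byte 2: 73 ^ 9f = ec
byte 3: 73 ^ 3c = 4f
byte 4: 77 ^ 2b = 5c
byte 5: 64 ^ ea = 8e
byte 6: 20 ^ 2d = 0d
byte 7: 74 ^ 28 = 5c
byte 8: 68 ^ 7d = 15
byte 9: 65 ^ 44 = 21
byte 10: 20 ^ 28 = 08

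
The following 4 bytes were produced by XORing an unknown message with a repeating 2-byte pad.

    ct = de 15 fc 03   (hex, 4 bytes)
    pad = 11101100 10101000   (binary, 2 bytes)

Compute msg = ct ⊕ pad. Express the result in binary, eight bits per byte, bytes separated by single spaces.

The 2-byte key repeats, so the effective keystream is ec a8 ec a8.
byte 0: de ⊕ ec = 32
byte 1: 15 ⊕ a8 = bd
byte 2: fc ⊕ ec = 10
byte 3: 03 ⊕ a8 = ab

00110010 10111101 00010000 10101011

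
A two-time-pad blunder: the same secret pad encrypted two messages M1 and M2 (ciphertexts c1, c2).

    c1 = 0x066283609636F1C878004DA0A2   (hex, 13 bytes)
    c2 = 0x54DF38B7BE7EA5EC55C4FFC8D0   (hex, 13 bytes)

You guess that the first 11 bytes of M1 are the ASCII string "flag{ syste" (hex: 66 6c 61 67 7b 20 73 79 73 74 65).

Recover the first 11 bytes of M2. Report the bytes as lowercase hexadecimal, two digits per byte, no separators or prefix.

34d1dab05368275d5eb0d7

First, c1 ⊕ c2 = (M1 ⊕ K) ⊕ (M2 ⊕ K) = M1 ⊕ M2, so the key drops out. Then M2 = (M1 ⊕ M2) ⊕ M1 over the first 11 bytes.
byte 0: (06 XOR 54) XOR 66 = 52 XOR 66 = 34
byte 1: (62 XOR df) XOR 6c = bd XOR 6c = d1
byte 2: (83 XOR 38) XOR 61 = bb XOR 61 = da
byte 3: (60 XOR b7) XOR 67 = d7 XOR 67 = b0
byte 4: (96 XOR be) XOR 7b = 28 XOR 7b = 53
byte 5: (36 XOR 7e) XOR 20 = 48 XOR 20 = 68
byte 6: (f1 XOR a5) XOR 73 = 54 XOR 73 = 27
byte 7: (c8 XOR ec) XOR 79 = 24 XOR 79 = 5d
byte 8: (78 XOR 55) XOR 73 = 2d XOR 73 = 5e
byte 9: (00 XOR c4) XOR 74 = c4 XOR 74 = b0
byte 10: (4d XOR ff) XOR 65 = b2 XOR 65 = d7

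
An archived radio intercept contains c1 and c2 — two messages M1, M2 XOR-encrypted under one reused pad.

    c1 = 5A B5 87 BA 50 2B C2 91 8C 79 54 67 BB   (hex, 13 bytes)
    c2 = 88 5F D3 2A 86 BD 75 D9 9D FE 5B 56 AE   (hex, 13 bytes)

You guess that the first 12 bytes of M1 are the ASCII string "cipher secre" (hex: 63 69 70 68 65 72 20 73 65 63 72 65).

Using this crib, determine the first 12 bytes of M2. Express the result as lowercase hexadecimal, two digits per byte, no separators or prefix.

First, c1 ⊕ c2 = (M1 ⊕ K) ⊕ (M2 ⊕ K) = M1 ⊕ M2, so the key drops out. Then M2 = (M1 ⊕ M2) ⊕ M1 over the first 12 bytes.
byte 0: (5a ^ 88) ^ 63 = d2 ^ 63 = b1
byte 1: (b5 ^ 5f) ^ 69 = ea ^ 69 = 83
byte 2: (87 ^ d3) ^ 70 = 54 ^ 70 = 24
byte 3: (ba ^ 2a) ^ 68 = 90 ^ 68 = f8
byte 4: (50 ^ 86) ^ 65 = d6 ^ 65 = b3
byte 5: (2b ^ bd) ^ 72 = 96 ^ 72 = e4
byte 6: (c2 ^ 75) ^ 20 = b7 ^ 20 = 97
byte 7: (91 ^ d9) ^ 73 = 48 ^ 73 = 3b
byte 8: (8c ^ 9d) ^ 65 = 11 ^ 65 = 74
byte 9: (79 ^ fe) ^ 63 = 87 ^ 63 = e4
byte 10: (54 ^ 5b) ^ 72 = 0f ^ 72 = 7d
byte 11: (67 ^ 56) ^ 65 = 31 ^ 65 = 54

b18324f8b3e4973b74e47d54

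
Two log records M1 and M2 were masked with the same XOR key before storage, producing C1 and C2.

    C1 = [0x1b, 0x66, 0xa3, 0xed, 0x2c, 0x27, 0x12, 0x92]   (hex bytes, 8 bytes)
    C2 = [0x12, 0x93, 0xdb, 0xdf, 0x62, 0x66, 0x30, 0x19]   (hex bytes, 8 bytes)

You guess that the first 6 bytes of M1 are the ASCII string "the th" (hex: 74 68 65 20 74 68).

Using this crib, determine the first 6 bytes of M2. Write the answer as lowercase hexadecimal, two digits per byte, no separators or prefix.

First, C1 ⊕ C2 = (M1 ⊕ K) ⊕ (M2 ⊕ K) = M1 ⊕ M2, so the key drops out. Then M2 = (M1 ⊕ M2) ⊕ M1 over the first 6 bytes.
byte 0: (1b ⊕ 12) ⊕ 74 = 09 ⊕ 74 = 7d
byte 1: (66 ⊕ 93) ⊕ 68 = f5 ⊕ 68 = 9d
byte 2: (a3 ⊕ db) ⊕ 65 = 78 ⊕ 65 = 1d
byte 3: (ed ⊕ df) ⊕ 20 = 32 ⊕ 20 = 12
byte 4: (2c ⊕ 62) ⊕ 74 = 4e ⊕ 74 = 3a
byte 5: (27 ⊕ 66) ⊕ 68 = 41 ⊕ 68 = 29

7d9d1d123a29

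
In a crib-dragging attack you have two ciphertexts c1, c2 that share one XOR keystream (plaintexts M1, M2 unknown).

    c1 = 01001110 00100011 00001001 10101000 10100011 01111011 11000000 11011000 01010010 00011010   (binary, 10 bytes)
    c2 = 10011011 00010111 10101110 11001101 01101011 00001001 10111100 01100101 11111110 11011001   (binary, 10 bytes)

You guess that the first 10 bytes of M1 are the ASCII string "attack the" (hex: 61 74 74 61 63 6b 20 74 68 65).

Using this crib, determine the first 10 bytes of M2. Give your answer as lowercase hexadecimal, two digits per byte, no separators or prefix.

First, c1 ⊕ c2 = (M1 ⊕ K) ⊕ (M2 ⊕ K) = M1 ⊕ M2, so the key drops out. Then M2 = (M1 ⊕ M2) ⊕ M1 over the first 10 bytes.
byte 0: (4e ⊕ 9b) ⊕ 61 = d5 ⊕ 61 = b4
byte 1: (23 ⊕ 17) ⊕ 74 = 34 ⊕ 74 = 40
byte 2: (09 ⊕ ae) ⊕ 74 = a7 ⊕ 74 = d3
byte 3: (a8 ⊕ cd) ⊕ 61 = 65 ⊕ 61 = 04
byte 4: (a3 ⊕ 6b) ⊕ 63 = c8 ⊕ 63 = ab
byte 5: (7b ⊕ 09) ⊕ 6b = 72 ⊕ 6b = 19
byte 6: (c0 ⊕ bc) ⊕ 20 = 7c ⊕ 20 = 5c
byte 7: (d8 ⊕ 65) ⊕ 74 = bd ⊕ 74 = c9
byte 8: (52 ⊕ fe) ⊕ 68 = ac ⊕ 68 = c4
byte 9: (1a ⊕ d9) ⊕ 65 = c3 ⊕ 65 = a6

b440d304ab195cc9c4a6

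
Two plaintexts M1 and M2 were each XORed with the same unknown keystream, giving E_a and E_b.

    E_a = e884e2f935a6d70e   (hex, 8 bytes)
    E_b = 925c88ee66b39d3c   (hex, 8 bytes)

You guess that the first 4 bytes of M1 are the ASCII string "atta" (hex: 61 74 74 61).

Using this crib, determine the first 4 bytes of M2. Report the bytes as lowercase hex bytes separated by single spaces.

1b ac 1e 76

First, E_a ⊕ E_b = (M1 ⊕ K) ⊕ (M2 ⊕ K) = M1 ⊕ M2, so the key drops out. Then M2 = (M1 ⊕ M2) ⊕ M1 over the first 4 bytes.
byte 0: (e8 XOR 92) XOR 61 = 7a XOR 61 = 1b
byte 1: (84 XOR 5c) XOR 74 = d8 XOR 74 = ac
byte 2: (e2 XOR 88) XOR 74 = 6a XOR 74 = 1e
byte 3: (f9 XOR ee) XOR 61 = 17 XOR 61 = 76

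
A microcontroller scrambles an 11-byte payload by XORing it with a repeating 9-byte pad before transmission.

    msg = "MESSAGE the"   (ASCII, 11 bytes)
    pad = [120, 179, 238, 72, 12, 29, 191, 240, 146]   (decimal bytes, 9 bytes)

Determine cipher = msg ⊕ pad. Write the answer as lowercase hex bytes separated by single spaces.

The 9-byte key repeats, so the effective keystream is 78 b3 ee 48 0c 1d bf f0 92 78 b3.
byte 0: 01001101 XOR 01111000 = 00110101
byte 1: 01000101 XOR 10110011 = 11110110
byte 2: 01010011 XOR 11101110 = 10111101
byte 3: 01010011 XOR 01001000 = 00011011
byte 4: 01000001 XOR 00001100 = 01001101
byte 5: 01000111 XOR 00011101 = 01011010
byte 6: 01000101 XOR 10111111 = 11111010
byte 7: 00100000 XOR 11110000 = 11010000
byte 8: 01110100 XOR 10010010 = 11100110
byte 9: 01101000 XOR 01111000 = 00010000
byte 10: 01100101 XOR 10110011 = 11010110

35 f6 bd 1b 4d 5a fa d0 e6 10 d6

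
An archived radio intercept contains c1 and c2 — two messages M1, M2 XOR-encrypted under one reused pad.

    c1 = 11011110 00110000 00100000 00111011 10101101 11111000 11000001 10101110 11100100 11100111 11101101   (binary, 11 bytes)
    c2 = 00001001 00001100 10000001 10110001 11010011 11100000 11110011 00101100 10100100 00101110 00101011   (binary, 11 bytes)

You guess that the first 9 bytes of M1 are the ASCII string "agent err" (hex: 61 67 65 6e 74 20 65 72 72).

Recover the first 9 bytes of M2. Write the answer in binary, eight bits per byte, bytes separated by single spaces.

First, c1 ⊕ c2 = (M1 ⊕ K) ⊕ (M2 ⊕ K) = M1 ⊕ M2, so the key drops out. Then M2 = (M1 ⊕ M2) ⊕ M1 over the first 9 bytes.
byte 0: (de ^ 09) ^ 61 = d7 ^ 61 = b6
byte 1: (30 ^ 0c) ^ 67 = 3c ^ 67 = 5b
byte 2: (20 ^ 81) ^ 65 = a1 ^ 65 = c4
byte 3: (3b ^ b1) ^ 6e = 8a ^ 6e = e4
byte 4: (ad ^ d3) ^ 74 = 7e ^ 74 = 0a
byte 5: (f8 ^ e0) ^ 20 = 18 ^ 20 = 38
byte 6: (c1 ^ f3) ^ 65 = 32 ^ 65 = 57
byte 7: (ae ^ 2c) ^ 72 = 82 ^ 72 = f0
byte 8: (e4 ^ a4) ^ 72 = 40 ^ 72 = 32

10110110 01011011 11000100 11100100 00001010 00111000 01010111 11110000 00110010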